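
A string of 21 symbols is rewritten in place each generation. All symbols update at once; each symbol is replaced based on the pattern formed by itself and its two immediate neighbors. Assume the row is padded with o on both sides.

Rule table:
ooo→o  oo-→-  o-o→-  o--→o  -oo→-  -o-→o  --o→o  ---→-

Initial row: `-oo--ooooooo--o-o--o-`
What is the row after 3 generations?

generation 1: ---oo-ooooo-ooo-oooo-
generation 2: o-o----ooo---o---oo--
generation 3: --oo--o-o-o-ooo-o--oo

--oo--o-o-o-ooo-o--oo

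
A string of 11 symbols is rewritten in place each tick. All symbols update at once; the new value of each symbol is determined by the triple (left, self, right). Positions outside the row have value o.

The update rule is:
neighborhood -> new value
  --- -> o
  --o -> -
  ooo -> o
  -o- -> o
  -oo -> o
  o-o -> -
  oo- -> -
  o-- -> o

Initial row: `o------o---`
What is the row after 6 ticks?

tick 1: -ooooo-ooo-
tick 2: -oooo--oo--
tick 3: -ooo-o-o-o-
tick 4: -oo--o-o-o-
tick 5: -o-o-o-o-o-
tick 6: -o-o-o-o-o-

-o-o-o-o-o-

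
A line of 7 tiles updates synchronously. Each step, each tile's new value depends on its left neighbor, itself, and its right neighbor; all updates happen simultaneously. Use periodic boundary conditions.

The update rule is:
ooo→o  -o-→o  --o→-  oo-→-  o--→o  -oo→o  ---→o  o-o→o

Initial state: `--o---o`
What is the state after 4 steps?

o-ooo-o
-ooo-oo
ooo-oo-
oo-oo-o

oo-oo-o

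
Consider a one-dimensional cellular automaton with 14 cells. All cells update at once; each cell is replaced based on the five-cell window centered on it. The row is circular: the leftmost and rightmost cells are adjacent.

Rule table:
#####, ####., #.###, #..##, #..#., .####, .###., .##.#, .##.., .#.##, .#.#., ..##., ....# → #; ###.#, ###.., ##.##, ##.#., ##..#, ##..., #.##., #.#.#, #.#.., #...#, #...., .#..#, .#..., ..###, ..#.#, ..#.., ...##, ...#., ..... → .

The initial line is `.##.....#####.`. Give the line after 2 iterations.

###...#..###..
.#......#.#..#

.#......#.#..#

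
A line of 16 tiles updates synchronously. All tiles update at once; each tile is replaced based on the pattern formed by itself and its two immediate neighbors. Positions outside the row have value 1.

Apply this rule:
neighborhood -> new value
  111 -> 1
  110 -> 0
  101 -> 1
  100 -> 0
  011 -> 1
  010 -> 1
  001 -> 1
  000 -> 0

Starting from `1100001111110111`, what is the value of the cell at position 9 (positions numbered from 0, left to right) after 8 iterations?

1000011111101111
0000111111011111
0001111110111111
0011111101111111
0111111011111111
1111110111111111
1111101111111111
1111011111111111
position 9 holds 1

1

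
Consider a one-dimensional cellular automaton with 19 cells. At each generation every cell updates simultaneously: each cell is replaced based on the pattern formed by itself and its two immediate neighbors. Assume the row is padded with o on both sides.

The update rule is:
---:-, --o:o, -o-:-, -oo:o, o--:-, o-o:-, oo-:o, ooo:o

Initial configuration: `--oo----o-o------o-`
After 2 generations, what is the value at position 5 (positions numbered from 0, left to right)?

-ooo---o--------o--
-ooo--o--------o--o
position 5 holds -

-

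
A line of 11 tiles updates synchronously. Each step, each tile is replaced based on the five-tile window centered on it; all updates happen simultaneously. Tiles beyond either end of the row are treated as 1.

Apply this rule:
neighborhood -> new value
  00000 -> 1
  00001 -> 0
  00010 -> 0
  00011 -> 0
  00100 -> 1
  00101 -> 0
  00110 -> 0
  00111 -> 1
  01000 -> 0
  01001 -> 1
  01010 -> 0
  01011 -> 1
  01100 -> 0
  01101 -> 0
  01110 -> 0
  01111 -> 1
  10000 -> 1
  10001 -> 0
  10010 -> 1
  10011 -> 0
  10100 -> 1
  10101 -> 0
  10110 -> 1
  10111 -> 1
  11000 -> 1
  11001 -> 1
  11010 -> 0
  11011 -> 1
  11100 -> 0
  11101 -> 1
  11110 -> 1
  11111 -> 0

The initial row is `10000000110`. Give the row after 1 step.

01111100001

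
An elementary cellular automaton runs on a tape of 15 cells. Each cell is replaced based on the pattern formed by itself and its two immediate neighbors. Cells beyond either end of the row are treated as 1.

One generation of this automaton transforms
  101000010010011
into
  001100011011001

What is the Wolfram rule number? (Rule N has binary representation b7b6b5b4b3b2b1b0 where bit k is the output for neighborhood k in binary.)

148

position 14: 111 → 1  (bit 7 = 1)
position 0: 110 → 0  (bit 6 = 0)
position 1: 101 → 0  (bit 5 = 0)
position 3: 100 → 1  (bit 4 = 1)
position 13: 011 → 0  (bit 3 = 0)
position 2: 010 → 1  (bit 2 = 1)
position 6: 001 → 0  (bit 1 = 0)
position 4: 000 → 0  (bit 0 = 0)
bits b7..b0 = 10010100 = 148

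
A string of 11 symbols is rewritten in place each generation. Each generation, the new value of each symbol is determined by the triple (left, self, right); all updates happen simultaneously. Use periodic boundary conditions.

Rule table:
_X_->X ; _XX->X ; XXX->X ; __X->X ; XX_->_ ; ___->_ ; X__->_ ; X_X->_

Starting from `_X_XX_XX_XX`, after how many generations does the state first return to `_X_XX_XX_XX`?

22

_X_X__X__X_
XX_X_XX_XX_
X__X_X__X__
X_XX_X_XX_X
__X__X_X__X
_XX_XX_X_XX
_X__X__X_X_
XX_XX_XX_X_
X__X__X__X_
X_XX_XX_XX_
X_X__X__X__
X_X_XX_XX_X
__X_X__X__X
_XX_X_XX_XX
_X__X_X__X_
XX_XX_X_XX_
X__X__X_X__
X_XX_XX_X_X
__X__X__X_X
_XX_XX_XX_X
_X__X__X__X
_X_XX_XX_XX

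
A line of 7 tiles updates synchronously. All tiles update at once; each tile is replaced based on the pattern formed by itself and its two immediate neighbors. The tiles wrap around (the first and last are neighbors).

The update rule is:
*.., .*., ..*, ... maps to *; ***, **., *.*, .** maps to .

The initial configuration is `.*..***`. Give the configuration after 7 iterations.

.***...

.***...
*...***
.***...  (repeats iteration 1; period 2)
iteration 7: .***...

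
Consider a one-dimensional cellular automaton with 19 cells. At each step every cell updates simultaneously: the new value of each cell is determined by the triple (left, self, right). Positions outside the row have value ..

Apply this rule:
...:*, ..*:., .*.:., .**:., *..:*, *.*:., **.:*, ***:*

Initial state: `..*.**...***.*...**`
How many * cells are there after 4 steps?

11

*....***..**..**..*
.***..***..**..**..
..***..***..**..***
*..***..***..**..**
count of *: 11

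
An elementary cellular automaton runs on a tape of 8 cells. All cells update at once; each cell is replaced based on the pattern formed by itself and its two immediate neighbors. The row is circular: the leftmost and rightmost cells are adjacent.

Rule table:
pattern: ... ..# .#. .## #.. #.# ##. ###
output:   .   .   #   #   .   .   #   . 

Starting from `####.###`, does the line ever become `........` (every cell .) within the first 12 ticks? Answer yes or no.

no

...#.#..
...#.#..  (fixed point — unchanged through tick 12)
tick 12 is ...#.#.., still not uniform .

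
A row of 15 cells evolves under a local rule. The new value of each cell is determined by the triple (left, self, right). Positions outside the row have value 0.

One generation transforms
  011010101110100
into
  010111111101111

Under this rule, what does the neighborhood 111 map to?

At position 9 the neighborhood is 111; the next row has 1 there.

1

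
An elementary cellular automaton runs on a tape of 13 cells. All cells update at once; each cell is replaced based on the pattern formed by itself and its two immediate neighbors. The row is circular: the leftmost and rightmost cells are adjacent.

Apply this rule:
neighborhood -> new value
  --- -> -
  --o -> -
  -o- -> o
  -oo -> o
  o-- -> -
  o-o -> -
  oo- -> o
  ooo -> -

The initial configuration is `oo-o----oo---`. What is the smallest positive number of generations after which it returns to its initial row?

oo-o----oo---

1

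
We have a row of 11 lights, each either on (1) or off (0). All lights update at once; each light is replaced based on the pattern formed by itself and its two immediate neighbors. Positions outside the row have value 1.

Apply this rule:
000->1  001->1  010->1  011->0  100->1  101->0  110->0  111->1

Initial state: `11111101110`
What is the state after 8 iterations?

11111000100
11110111111
11100011111
11011101111
10001000111
01111111011
00111110001
11011101110

11011101110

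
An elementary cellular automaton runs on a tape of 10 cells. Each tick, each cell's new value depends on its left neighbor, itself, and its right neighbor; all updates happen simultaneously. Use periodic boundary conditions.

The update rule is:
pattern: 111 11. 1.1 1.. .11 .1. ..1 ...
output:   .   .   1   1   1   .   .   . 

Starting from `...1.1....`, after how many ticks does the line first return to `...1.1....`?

tick 1: ....1.1...
tick 2: .....1.1..
tick 3: ......1.1.
tick 4: .......1.1
tick 5: 1.......1.
tick 6: .1.......1
tick 7: 1.1.......
tick 8: .1.1......
tick 9: ..1.1.....
tick 10: ...1.1....

10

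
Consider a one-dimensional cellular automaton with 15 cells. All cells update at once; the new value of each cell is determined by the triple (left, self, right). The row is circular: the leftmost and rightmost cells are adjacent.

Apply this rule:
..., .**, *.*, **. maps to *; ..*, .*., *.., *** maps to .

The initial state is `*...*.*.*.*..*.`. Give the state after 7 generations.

*.**.***..**.*.

..*..*.*.*....*
......*.*..**..
*****..*...**.*
....*....*.****
.**...**..**..*
***.*.**..**...
*.**.***..**.*.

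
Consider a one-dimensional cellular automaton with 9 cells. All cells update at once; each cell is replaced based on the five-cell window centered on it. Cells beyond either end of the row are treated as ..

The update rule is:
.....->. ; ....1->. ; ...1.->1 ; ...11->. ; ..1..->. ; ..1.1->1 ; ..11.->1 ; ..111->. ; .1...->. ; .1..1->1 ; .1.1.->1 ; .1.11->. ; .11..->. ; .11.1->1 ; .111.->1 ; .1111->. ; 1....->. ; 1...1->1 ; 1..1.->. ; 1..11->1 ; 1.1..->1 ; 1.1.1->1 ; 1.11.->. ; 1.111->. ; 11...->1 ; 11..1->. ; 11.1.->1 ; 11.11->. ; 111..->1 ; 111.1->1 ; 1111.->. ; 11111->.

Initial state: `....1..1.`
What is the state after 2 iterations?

..1111...

...1.1...
..1111...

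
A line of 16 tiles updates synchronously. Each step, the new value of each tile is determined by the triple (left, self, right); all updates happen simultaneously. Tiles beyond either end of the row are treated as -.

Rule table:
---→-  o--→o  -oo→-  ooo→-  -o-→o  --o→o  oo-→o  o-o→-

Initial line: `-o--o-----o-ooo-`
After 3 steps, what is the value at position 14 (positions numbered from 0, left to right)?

-

oooooo---oo---oo
-----oo-o-oo-o-o
----o-o-o--o-o-o
position 14 holds -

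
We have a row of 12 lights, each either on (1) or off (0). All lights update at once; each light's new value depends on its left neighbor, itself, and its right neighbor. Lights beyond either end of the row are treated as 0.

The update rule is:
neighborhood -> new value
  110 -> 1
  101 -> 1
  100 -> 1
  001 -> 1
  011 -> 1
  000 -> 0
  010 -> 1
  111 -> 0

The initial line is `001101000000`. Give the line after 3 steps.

011111100000
110000110000
111001111000

111001111000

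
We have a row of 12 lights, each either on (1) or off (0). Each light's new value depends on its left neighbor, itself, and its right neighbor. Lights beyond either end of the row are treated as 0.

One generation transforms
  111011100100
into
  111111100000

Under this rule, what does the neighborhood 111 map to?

1

At position 1 the neighborhood is 111; the next row has 1 there.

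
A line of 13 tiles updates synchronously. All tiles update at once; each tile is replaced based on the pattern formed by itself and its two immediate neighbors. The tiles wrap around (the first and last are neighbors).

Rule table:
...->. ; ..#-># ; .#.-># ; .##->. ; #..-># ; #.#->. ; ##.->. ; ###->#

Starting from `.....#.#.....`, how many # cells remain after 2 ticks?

2

tick 1: ....##.##....
tick 2: ...#.....#...
count of #: 2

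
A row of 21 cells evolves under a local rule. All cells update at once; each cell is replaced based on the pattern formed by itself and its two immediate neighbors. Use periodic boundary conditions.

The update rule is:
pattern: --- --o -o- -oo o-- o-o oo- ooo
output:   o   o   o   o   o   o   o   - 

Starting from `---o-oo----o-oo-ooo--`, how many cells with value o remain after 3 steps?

20

ooooooooooooooooo-ooo
----------------ooo--
ooooooooooooooooo-ooo
count of o: 20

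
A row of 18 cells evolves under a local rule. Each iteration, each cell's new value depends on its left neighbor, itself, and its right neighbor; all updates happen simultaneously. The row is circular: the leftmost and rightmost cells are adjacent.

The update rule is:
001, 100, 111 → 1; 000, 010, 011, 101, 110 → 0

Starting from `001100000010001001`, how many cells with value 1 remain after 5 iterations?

110010000101010110
001101001000000000
010000110100000000
101001000010000000
000110100101000001
count of 1: 6

6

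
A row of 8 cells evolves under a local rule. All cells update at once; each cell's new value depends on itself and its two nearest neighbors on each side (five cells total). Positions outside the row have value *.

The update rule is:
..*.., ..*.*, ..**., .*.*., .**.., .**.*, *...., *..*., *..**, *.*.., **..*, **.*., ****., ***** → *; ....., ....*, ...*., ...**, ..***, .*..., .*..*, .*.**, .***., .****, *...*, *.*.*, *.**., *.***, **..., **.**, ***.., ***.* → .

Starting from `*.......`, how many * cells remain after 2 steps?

..*.....
***.*...
count of *: 4

4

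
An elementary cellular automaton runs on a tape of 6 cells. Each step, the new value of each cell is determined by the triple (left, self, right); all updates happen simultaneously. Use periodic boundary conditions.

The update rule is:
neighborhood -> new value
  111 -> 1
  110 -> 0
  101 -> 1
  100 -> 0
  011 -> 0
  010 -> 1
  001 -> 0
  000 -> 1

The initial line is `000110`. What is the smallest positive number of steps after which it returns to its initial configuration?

110000
000110

2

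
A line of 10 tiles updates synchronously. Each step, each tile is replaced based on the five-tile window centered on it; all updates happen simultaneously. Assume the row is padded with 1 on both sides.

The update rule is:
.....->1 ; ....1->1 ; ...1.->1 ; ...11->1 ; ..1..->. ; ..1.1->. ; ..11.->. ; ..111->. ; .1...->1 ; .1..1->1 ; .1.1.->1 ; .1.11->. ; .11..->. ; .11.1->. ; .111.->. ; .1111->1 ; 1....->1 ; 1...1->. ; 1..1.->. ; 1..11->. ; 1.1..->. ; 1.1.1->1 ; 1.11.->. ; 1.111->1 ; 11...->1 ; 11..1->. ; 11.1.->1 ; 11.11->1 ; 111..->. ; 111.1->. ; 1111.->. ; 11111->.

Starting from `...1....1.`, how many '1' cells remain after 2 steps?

4

1.1.1111..
.11.11....
count of 1: 4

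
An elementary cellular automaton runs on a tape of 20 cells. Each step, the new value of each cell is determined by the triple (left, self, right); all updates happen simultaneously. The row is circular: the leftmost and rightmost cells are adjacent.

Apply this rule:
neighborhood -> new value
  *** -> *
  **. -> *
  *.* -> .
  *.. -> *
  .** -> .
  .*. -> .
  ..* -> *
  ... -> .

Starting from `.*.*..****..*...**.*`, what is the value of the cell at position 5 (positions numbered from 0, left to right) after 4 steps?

....**.*****.*.*.*..
...*.*..****......*.
..*...**.****....*.*
**.*.*.*..****..*...
position 5 holds *

*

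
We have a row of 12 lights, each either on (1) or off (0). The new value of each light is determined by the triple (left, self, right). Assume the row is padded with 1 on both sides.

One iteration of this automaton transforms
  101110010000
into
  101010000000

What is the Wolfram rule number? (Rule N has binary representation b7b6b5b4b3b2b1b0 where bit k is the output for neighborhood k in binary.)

position 3: 111 → 0  (bit 7 = 0)
position 0: 110 → 1  (bit 6 = 1)
position 1: 101 → 0  (bit 5 = 0)
position 5: 100 → 0  (bit 4 = 0)
position 2: 011 → 1  (bit 3 = 1)
position 7: 010 → 0  (bit 2 = 0)
position 6: 001 → 0  (bit 1 = 0)
position 9: 000 → 0  (bit 0 = 0)
bits b7..b0 = 01001000 = 72

72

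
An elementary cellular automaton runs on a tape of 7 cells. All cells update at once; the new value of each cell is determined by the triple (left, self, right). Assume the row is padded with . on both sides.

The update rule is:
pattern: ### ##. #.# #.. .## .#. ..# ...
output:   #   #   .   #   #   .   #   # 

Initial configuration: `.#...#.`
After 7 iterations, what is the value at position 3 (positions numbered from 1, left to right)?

#.###.#
..###..
#######
#######  (fixed point — unchanged through iteration 7)
position 3 holds #

#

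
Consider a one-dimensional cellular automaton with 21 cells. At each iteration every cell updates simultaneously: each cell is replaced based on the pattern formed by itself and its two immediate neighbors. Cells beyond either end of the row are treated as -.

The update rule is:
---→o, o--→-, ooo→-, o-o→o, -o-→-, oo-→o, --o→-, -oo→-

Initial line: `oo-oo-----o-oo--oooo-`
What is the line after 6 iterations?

--o------o--oo---o---

-oo-o-ooo--o-o-----o-
--oo-o--o---o--ooo---
o--oo-----o------o-oo
----o-ooo---oooo--o-o
ooo--o--o-o----o---o-
--o------o--oo---o---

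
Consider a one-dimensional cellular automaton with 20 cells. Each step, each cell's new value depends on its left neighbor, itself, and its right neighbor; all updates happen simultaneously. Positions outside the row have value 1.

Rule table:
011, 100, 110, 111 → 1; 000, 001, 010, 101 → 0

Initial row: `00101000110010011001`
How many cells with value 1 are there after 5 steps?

15

10000100111001011101
11000010111100011101
11100000111110011101
11110000111111011101
11111000111111011101
count of 1: 15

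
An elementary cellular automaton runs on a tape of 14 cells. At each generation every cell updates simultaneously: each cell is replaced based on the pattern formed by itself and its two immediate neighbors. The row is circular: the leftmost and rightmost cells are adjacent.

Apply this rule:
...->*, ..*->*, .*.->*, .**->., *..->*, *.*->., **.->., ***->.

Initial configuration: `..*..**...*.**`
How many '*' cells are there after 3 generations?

9

*****..****...
.....**....***
*****..****...
count of *: 9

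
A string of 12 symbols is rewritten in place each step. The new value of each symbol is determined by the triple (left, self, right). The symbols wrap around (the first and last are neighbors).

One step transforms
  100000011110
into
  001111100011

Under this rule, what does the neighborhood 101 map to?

At position 11 the neighborhood is 101; the next row has 1 there.

1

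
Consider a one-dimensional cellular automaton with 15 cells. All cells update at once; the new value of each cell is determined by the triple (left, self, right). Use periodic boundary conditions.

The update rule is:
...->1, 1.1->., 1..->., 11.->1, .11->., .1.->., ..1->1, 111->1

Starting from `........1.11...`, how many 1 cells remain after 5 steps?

9

11111111...1.11
11111111.11...1
11111111..1.11.
.1111111.1...1.
1.111111...11..
count of 1: 9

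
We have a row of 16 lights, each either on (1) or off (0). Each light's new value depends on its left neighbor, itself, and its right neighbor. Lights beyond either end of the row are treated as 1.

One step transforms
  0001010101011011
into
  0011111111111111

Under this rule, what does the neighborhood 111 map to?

1

At position 15 the neighborhood is 111; the next row has 1 there.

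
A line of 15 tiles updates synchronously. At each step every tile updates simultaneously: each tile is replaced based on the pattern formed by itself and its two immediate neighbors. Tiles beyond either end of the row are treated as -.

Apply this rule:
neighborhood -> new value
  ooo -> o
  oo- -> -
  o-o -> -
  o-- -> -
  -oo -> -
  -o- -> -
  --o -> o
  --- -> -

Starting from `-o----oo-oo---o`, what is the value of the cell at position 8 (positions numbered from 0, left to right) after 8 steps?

-

step 1: o----o-------o-
step 2: ----o-------o--
step 3: ---o-------o---
step 4: --o-------o----
step 5: -o-------o-----
step 6: o-------o------
step 7: -------o-------
step 8: ------o--------
position 8 holds -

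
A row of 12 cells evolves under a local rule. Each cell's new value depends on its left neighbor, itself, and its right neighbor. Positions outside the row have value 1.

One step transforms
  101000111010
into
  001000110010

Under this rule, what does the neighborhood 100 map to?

0

At position 3 the neighborhood is 100; the next row has 0 there.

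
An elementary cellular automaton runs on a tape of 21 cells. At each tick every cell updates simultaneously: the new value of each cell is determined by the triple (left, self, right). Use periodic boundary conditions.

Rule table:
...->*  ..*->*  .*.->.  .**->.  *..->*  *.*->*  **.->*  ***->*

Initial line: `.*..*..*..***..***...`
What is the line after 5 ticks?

*.**.**.**.****.*****
**.**.**.**.****.****
***.**.**.**.****.***
****.**.**.**.****.**
*****.**.**.**.****.*

*****.**.**.**.****.*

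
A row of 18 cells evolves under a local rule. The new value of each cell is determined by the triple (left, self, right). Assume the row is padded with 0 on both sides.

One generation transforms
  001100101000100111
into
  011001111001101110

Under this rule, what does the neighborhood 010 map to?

1

At position 6 the neighborhood is 010; the next row has 1 there.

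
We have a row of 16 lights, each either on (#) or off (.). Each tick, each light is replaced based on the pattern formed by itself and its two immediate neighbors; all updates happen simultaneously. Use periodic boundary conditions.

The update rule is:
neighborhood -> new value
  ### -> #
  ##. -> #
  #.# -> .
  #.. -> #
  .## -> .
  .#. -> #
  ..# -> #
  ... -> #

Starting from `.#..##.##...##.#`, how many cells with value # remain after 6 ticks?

tick 1: .###.#..####.#.#
tick 2: ..##.###.###.#.#
tick 3: ##.#..##..##.#.#
tick 4: ##.###.###.#.#..
tick 5: .#..##..##.#.###
tick 6: .###.###.#.#..##
count of #: 10

10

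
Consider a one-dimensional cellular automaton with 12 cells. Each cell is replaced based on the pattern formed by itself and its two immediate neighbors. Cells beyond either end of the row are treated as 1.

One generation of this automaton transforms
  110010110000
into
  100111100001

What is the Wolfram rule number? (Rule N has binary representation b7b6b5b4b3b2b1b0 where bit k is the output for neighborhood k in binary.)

174

position 0: 111 → 1  (bit 7 = 1)
position 1: 110 → 0  (bit 6 = 0)
position 5: 101 → 1  (bit 5 = 1)
position 2: 100 → 0  (bit 4 = 0)
position 6: 011 → 1  (bit 3 = 1)
position 4: 010 → 1  (bit 2 = 1)
position 3: 001 → 1  (bit 1 = 1)
position 9: 000 → 0  (bit 0 = 0)
bits b7..b0 = 10101110 = 174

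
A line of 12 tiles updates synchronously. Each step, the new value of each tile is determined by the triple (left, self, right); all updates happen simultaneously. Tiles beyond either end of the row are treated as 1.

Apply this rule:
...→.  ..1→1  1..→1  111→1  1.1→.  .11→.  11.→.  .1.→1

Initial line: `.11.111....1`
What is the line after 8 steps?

.....1.1..1.
1...11.1111.
.1.1....11..
.1.11..1..11
.1...11111.1
.11.1.111...
....1..1.1.1
1..11111.1..

1..11111.1..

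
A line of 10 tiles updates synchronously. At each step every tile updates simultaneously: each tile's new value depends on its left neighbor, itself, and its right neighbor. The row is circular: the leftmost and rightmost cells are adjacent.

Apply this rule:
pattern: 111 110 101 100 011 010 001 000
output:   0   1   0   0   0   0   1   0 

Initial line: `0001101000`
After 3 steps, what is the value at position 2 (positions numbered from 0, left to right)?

0010100000
0100000000
1000000000
position 2 holds 0

0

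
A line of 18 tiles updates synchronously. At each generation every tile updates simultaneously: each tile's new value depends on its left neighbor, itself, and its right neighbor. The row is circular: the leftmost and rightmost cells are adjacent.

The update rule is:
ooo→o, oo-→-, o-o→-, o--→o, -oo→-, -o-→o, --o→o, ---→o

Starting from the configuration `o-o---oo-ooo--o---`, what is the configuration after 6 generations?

o-oo--oo-ooooooooo

o-oooo----o-oooooo
---oo-ooooo--ooooo
ooo----ooo-oo-ooo-
-o-oooo-o------o--
oo--oo--oooooooooo
o-oo--oo-ooooooooo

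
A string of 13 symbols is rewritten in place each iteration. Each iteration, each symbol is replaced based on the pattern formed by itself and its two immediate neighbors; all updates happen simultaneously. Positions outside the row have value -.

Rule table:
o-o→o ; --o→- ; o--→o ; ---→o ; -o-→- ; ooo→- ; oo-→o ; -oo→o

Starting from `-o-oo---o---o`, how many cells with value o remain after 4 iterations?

--ooooo--oo--
o-o---oo-oooo
-o-oo-oooo--o
--ooooo--oo--
count of o: 7

7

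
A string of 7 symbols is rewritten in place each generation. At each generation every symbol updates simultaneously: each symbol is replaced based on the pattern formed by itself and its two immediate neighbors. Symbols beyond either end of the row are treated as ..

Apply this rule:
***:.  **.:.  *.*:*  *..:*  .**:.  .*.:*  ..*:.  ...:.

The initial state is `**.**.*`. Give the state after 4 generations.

generation 1: ..*..**
generation 2: ..**...
generation 3: ....*..
generation 4: ....**.

....**.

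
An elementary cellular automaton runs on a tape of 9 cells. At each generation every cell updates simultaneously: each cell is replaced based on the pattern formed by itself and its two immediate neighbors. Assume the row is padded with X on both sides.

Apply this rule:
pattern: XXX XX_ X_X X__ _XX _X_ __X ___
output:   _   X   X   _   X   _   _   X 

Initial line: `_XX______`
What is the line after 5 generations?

_X___XX_X

XXX_XXXX_
__XXX__XX
__X_X__X_
___X____X
_X___XX_X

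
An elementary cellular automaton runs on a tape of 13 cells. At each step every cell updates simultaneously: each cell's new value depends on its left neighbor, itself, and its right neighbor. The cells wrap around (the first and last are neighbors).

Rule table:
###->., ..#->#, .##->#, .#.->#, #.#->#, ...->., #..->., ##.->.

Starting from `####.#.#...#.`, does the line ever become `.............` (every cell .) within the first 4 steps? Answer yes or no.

no

#...####..###
...##....##..
..##....##...
.##....##....
step 4 is .##....##...., still not uniform .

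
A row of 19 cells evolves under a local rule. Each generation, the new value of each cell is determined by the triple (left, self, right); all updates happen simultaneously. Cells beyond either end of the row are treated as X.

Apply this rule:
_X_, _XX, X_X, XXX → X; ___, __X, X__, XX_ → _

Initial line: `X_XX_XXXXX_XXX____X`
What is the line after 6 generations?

_XX_XXXXX_XXX_____X
XX_XXXXX_XXX______X
X_XXXXX_XXX_______X
_XXXXX_XXX________X
XXXXX_XXX_________X
XXXX_XXX__________X

XXXX_XXX__________X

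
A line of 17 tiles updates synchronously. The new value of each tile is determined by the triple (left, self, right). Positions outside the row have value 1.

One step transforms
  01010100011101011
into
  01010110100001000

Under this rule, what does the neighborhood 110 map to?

At position 11 the neighborhood is 110; the next row has 0 there.

0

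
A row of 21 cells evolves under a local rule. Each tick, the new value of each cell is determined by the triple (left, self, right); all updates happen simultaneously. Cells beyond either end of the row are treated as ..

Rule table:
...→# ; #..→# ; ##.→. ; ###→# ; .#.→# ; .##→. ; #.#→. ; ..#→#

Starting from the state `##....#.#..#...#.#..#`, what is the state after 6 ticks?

#.#...####.##.##.####

..#####.########.####
##.###...######...##.
....#.###.####.###..#
#####..#...##...#.###
.###.######..####..#.
#.#...####.##.##.####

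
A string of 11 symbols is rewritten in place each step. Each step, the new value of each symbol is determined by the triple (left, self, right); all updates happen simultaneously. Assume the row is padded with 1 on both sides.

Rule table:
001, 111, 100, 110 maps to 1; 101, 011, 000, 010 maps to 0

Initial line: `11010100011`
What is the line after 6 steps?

11111111001

11000010101
11100100000
11111010001
11111001010
11111110000
11111111001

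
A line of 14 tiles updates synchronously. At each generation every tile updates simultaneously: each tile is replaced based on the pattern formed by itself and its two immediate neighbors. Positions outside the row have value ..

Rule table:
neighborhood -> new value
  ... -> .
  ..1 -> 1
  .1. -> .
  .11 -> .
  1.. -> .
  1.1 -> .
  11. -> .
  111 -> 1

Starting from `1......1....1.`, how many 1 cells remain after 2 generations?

2

......1....1..
.....1....1...
count of 1: 2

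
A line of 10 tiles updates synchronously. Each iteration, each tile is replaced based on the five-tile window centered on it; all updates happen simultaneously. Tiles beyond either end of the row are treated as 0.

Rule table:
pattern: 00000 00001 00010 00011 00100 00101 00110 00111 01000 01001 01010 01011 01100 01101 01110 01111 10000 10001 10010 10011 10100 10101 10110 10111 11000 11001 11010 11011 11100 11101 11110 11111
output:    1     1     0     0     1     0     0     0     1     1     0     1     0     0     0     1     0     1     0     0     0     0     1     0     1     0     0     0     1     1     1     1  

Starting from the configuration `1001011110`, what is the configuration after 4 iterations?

0111001101

iteration 1: 1100101111
iteration 2: 0000010111
iteration 3: 1111001001
iteration 4: 0111001101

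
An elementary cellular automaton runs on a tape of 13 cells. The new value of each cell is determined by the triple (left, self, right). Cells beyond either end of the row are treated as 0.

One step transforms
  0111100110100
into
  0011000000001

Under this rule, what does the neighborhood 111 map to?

At position 2 the neighborhood is 111; the next row has 1 there.

1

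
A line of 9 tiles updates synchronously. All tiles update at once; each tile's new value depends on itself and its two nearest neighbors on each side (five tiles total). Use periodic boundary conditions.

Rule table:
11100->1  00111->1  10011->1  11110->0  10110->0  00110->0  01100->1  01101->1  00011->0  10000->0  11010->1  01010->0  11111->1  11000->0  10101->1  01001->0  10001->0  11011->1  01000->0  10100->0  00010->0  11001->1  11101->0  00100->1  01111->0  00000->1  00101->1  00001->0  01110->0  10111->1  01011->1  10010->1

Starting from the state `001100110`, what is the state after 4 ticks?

101110111

000111010
000100100
100101100
101110111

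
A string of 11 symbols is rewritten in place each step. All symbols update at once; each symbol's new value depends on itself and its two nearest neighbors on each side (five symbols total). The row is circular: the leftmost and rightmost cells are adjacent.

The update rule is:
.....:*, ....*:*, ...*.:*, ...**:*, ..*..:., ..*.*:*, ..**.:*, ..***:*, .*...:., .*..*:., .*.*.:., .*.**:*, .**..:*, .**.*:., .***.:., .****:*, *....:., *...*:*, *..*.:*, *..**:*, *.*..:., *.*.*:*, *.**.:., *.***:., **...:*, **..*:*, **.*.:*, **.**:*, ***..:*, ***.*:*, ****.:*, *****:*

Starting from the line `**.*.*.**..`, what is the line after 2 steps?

**..*..*.**

step 1: *.**.**.***
step 2: **..*..*.**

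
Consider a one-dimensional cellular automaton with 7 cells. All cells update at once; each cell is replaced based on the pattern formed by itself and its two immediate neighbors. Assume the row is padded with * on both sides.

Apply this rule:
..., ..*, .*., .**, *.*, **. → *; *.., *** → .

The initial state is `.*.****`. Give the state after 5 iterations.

.*.***.

****...
...*.**
.*****.
**...**
.*.***.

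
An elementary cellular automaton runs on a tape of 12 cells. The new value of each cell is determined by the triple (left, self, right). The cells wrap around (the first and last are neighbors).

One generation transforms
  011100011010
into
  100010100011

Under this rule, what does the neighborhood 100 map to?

1

At position 4 the neighborhood is 100; the next row has 1 there.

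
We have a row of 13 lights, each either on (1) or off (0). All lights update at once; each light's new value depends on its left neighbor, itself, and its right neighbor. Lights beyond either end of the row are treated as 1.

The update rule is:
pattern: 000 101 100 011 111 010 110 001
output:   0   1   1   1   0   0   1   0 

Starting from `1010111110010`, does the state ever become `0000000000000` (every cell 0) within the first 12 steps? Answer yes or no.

no

1101100011001
0111110011101
1100011010111
0110011101100
1111010111110
0001101100011
1001111110010
1101000011001
0110100011101
1111010010111
0001101001100
1001110101110
step 12 is 1001110101110, still not uniform 0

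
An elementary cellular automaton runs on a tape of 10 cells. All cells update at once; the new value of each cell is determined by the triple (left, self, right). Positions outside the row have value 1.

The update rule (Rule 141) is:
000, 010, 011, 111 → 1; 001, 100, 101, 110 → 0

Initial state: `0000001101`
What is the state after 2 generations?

generation 1: 0111101001
generation 2: 0111001001

0111001001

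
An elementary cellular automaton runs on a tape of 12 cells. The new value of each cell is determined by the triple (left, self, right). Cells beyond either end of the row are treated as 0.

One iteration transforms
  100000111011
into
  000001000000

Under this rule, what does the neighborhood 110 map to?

At position 8 the neighborhood is 110; the next row has 0 there.

0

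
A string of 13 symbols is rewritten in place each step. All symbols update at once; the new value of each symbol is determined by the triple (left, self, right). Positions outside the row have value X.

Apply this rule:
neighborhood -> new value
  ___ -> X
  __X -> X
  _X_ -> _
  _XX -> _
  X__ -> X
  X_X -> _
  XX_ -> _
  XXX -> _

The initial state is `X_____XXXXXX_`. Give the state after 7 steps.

_XXXXX_______
______XXXXXXX
XXXXXX_______
______XXXXXXX  (repeats step 2; period 2)
step 7: XXXXXX_______

XXXXXX_______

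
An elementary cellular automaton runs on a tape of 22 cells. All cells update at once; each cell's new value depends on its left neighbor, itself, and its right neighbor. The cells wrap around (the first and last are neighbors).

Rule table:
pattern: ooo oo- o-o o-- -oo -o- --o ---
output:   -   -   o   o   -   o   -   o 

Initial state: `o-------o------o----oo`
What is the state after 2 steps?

-------o------o----ooo

-oooooo-oooooo-oooo---
-------o------o----ooo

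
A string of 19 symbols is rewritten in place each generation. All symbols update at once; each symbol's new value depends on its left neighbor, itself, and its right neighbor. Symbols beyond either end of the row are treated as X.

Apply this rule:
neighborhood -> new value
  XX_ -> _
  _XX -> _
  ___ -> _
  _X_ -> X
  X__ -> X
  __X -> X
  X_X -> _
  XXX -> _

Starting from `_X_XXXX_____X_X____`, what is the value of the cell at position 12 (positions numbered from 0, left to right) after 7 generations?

X

generation 1: _X_____X___XX_XX__X
generation 2: _XX___XXX_X_____XX_
generation 3: ___X_X____XX___X___
generation 4: X_XX_XX__X__X_XXX_X
generation 5: _______XXXXXX______
generation 6: X_____X______X____X
generation 7: _X___XXX____XXX__X_
position 12 holds X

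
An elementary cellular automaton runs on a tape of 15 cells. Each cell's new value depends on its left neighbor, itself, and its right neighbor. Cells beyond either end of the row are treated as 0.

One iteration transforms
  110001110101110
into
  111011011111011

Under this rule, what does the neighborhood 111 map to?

At position 6 the neighborhood is 111; the next row has 0 there.

0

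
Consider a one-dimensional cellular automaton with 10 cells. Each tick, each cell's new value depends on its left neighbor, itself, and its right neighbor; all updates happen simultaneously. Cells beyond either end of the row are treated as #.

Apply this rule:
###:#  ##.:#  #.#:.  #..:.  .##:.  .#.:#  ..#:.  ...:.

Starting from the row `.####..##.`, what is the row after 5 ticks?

....#...#.

..###...#.
...##...#.
....#...#.
....#...#.  (fixed point — unchanged through tick 5)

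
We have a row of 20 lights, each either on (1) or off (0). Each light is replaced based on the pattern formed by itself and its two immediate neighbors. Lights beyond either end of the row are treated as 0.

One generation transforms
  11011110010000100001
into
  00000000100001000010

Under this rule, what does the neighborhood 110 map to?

0

At position 1 the neighborhood is 110; the next row has 0 there.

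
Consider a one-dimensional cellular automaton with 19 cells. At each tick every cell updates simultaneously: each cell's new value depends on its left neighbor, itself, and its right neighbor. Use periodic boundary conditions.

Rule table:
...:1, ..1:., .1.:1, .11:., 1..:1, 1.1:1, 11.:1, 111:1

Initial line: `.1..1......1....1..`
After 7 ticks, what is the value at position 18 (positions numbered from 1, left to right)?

.11.111111.1111.111
1.11.111111.1111.11
11.11.111111.1111.1
111.11.111111.1111.
.111.11.111111.1111
1.111.11.111111.111
11.111.11.111111.11
position 18 holds 1

1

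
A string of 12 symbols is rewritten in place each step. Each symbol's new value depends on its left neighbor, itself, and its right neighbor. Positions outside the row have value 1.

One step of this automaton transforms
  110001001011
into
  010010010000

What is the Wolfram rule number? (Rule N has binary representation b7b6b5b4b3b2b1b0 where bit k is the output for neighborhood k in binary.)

position 0: 111 → 0  (bit 7 = 0)
position 1: 110 → 1  (bit 6 = 1)
position 9: 101 → 0  (bit 5 = 0)
position 2: 100 → 0  (bit 4 = 0)
position 10: 011 → 0  (bit 3 = 0)
position 5: 010 → 0  (bit 2 = 0)
position 4: 001 → 1  (bit 1 = 1)
position 3: 000 → 0  (bit 0 = 0)
bits b7..b0 = 01000010 = 66

66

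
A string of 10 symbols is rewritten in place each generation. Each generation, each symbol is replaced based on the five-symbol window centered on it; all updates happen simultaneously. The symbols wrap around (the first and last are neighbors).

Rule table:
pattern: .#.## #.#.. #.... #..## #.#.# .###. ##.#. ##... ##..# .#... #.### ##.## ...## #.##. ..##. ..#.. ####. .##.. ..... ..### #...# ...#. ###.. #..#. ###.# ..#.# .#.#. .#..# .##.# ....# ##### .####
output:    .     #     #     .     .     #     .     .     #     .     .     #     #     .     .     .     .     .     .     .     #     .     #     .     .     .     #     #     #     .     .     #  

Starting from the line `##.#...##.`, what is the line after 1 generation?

.#.#.##.##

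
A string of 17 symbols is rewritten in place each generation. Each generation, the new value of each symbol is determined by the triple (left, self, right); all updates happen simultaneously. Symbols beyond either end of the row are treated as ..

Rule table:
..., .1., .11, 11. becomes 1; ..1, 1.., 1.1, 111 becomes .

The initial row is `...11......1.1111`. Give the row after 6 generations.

11.11.1111.1.1..1
11.11.1..1.1.1..1
11.11.1..1.1.1..1  (fixed point — unchanged through generation 6)

11.11.1..1.1.1..1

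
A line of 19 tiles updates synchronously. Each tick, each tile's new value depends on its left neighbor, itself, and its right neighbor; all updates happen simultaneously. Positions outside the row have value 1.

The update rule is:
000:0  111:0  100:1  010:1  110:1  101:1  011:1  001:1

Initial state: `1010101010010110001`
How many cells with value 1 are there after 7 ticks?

9

tick 1: 1111111111111111011
tick 2: 0000000000000001110
tick 3: 1000000000000011011
tick 4: 1100000000000111110
tick 5: 0110000000001100011
tick 6: 1111000000011110110
tick 7: 0001100000110011111
count of 1: 9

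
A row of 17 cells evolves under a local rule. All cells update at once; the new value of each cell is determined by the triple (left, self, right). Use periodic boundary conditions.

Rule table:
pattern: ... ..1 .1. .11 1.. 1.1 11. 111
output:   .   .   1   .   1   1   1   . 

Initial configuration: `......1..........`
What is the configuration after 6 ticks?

...........11....

......11.........
.......11........
........11.......
.........11......
..........11.....
...........11....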